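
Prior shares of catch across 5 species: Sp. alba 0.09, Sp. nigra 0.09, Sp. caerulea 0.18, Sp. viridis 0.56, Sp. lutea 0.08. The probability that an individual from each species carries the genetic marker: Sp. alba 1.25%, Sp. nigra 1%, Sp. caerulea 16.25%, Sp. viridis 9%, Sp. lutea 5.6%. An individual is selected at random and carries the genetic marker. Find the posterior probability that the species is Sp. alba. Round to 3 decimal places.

0.013

Unnormalized posteriors (prior × likelihood):
  Sp. alba: 0.09 × 0.0125 = 0.001125
  Sp. nigra: 0.09 × 0.01 = 0.0009
  Sp. caerulea: 0.18 × 0.1625 = 0.02925
  Sp. viridis: 0.56 × 0.09 = 0.0504
  Sp. lutea: 0.08 × 0.056 = 0.00448
Total = 0.086155.
P(Sp. alba | evidence) = 0.001125 / 0.086155 ≈ 0.013.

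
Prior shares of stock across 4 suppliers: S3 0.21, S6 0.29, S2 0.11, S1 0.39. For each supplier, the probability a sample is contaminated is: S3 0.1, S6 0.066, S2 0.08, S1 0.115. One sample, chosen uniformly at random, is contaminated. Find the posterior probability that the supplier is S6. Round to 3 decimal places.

0.204

Prior × likelihood for each hypothesis:
  S3: 0.21 × 0.1 = 0.021
  S6: 0.29 × 0.066 = 0.01914
  S2: 0.11 × 0.08 = 0.0088
  S1: 0.39 × 0.115 = 0.04485
Total = 0.09379.
P(S6 | evidence) = 0.01914 / 0.09379 ≈ 0.204.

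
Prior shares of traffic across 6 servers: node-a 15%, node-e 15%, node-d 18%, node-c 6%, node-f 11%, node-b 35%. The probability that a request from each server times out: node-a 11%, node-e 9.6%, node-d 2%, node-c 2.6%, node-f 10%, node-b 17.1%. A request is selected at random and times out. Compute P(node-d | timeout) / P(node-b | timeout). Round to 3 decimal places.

Unnormalized posteriors (prior × likelihood):
  node-a: 0.15 × 0.11 = 0.0165
  node-e: 0.15 × 0.096 = 0.0144
  node-d: 0.18 × 0.02 = 0.0036
  node-c: 0.06 × 0.026 = 0.00156
  node-f: 0.11 × 0.1 = 0.011
  node-b: 0.35 × 0.171 = 0.05985
Total = 0.10691.
The ratio is 0.0036 / 0.05985 (the normalizer cancels) = 0.060.

0.060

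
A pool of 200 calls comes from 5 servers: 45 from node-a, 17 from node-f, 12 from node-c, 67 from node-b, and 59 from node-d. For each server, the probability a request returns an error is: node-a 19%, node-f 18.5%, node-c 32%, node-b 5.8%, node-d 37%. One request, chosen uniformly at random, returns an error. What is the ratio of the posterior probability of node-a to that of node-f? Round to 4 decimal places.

2.7186

Prior × likelihood for each hypothesis:
  node-a: 0.225 × 0.19 = 0.04275
  node-f: 0.085 × 0.185 = 0.015725
  node-c: 0.06 × 0.32 = 0.0192
  node-b: 0.335 × 0.058 = 0.01943
  node-d: 0.295 × 0.37 = 0.10915
Total = 0.206255.
The ratio is 0.04275 / 0.015725 (the normalizer cancels) = 2.7186.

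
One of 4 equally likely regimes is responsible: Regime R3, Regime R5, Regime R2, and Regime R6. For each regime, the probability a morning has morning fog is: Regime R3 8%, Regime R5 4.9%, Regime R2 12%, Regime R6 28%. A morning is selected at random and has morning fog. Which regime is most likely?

Regime R6

Since the prior is uniform, the posterior is proportional to the likelihood:
  Regime R3: 0.08
  Regime R5: 0.049
  Regime R2: 0.12
  Regime R6: 0.28
Total = 0.529.
Largest term belongs to Regime R6, so Regime R6 is most probable.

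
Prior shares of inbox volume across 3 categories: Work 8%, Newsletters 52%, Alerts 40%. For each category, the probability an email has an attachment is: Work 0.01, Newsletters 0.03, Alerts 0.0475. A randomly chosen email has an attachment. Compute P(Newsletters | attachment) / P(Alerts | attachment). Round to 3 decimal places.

0.821

By Bayes' rule, posterior ∝ prior × likelihood:
  Work: 0.08 × 0.01 = 0.0008
  Newsletters: 0.52 × 0.03 = 0.0156
  Alerts: 0.4 × 0.0475 = 0.019
Normalizing constant = 0.0354.
The ratio is 0.0156 / 0.019 (the normalizer cancels) = 0.821.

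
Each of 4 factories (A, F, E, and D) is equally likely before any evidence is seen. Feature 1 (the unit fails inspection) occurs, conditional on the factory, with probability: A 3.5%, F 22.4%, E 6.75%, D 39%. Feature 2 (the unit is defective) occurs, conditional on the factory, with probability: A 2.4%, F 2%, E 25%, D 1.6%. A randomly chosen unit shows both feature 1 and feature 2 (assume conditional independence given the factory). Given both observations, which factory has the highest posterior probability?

E

Since the prior is uniform, the posterior is proportional to the likelihood:
  A: 0.035 × 0.024 = 0.00084
  F: 0.224 × 0.02 = 0.00448
  E: 0.0675 × 0.25 = 0.016875
  D: 0.39 × 0.016 = 0.00624
Sum = 0.028435.
Largest term belongs to E, so E is most probable.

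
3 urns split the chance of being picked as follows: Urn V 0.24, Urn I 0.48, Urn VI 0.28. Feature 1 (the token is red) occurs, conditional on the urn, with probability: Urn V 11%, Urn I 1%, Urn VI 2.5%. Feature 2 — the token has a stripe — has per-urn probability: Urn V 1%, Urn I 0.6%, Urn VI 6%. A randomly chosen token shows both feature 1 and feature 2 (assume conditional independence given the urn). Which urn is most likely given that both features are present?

Urn VI

Compute prior × likelihood for every hypothesis:
  Urn V: 0.24 × 0.11 × 0.01 = 0.000264
  Urn I: 0.48 × 0.01 × 0.006 = 0.0000288
  Urn VI: 0.28 × 0.025 × 0.06 = 0.00042
Normalizing constant = 0.0007128.
Largest term belongs to Urn VI, so Urn VI is most probable.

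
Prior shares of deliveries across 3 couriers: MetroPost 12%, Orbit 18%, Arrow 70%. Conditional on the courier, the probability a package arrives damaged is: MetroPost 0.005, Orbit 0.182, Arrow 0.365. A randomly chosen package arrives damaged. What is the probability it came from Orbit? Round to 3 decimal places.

0.113

Compute prior × likelihood for every hypothesis:
  MetroPost: 0.12 × 0.005 = 0.0006
  Orbit: 0.18 × 0.182 = 0.03276
  Arrow: 0.7 × 0.365 = 0.2555
Sum = 0.28886.
P(Orbit | evidence) = 0.03276 / 0.28886 ≈ 0.113.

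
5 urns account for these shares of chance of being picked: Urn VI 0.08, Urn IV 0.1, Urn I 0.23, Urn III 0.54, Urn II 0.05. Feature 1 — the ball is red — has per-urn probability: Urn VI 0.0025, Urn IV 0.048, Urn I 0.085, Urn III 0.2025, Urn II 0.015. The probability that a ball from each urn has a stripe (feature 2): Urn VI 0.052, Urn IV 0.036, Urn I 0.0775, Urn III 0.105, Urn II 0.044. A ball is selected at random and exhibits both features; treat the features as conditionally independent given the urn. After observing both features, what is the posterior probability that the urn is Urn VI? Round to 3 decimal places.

Prior × likelihood for each hypothesis:
  Urn VI: 0.08 × 0.0025 × 0.052 = 0.0000104
  Urn IV: 0.1 × 0.048 × 0.036 = 0.0001728
  Urn I: 0.23 × 0.085 × 0.0775 = 0.001515125
  Urn III: 0.54 × 0.2025 × 0.105 = 0.01148175
  Urn II: 0.05 × 0.015 × 0.044 = 0.000033
Total = 0.013213075.
P(Urn VI | evidence) = 0.0000104 / 0.013213075 ≈ 0.001.

0.001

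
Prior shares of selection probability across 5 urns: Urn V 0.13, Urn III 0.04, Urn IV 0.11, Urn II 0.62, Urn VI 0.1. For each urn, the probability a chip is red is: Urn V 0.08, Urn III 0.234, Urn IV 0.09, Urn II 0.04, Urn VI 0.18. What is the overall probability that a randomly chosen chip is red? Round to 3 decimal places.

0.072

Compute prior × likelihood for every hypothesis:
  Urn V: 0.13 × 0.08 = 0.0104
  Urn III: 0.04 × 0.234 = 0.00936
  Urn IV: 0.11 × 0.09 = 0.0099
  Urn II: 0.62 × 0.04 = 0.0248
  Urn VI: 0.1 × 0.18 = 0.018
P(red) = 0.0104 + 0.00936 + 0.0099 + 0.0248 + 0.018 = 0.07246 → 0.072.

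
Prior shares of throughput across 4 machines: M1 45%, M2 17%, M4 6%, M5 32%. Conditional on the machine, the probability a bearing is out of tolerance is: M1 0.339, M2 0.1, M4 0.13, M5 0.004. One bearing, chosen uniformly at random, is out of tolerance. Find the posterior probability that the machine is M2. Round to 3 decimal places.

Compute prior × likelihood for every hypothesis:
  M1: 0.45 × 0.339 = 0.15255
  M2: 0.17 × 0.1 = 0.017
  M4: 0.06 × 0.13 = 0.0078
  M5: 0.32 × 0.004 = 0.00128
Total = 0.17863.
P(M2 | evidence) = 0.017 / 0.17863 ≈ 0.095.

0.095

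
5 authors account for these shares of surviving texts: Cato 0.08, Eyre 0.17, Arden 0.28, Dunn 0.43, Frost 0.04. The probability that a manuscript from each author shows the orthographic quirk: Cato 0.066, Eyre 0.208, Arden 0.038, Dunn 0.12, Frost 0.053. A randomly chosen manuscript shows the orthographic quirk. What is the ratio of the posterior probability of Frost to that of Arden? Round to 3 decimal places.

Unnormalized posteriors (prior × likelihood):
  Cato: 0.08 × 0.066 = 0.00528
  Eyre: 0.17 × 0.208 = 0.03536
  Arden: 0.28 × 0.038 = 0.01064
  Dunn: 0.43 × 0.12 = 0.0516
  Frost: 0.04 × 0.053 = 0.00212
Total = 0.105.
The ratio is 0.00212 / 0.01064 (the normalizer cancels) = 0.199.

0.199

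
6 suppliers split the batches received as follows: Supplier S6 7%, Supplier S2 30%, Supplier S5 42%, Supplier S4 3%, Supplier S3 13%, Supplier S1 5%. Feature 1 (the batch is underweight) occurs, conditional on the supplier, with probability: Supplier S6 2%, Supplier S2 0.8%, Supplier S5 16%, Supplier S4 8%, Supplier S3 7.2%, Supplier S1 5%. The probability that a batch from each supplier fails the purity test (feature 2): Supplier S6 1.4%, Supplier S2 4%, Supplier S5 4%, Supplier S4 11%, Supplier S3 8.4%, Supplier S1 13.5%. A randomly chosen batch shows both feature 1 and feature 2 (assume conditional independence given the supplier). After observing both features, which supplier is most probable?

Compute prior × likelihood for every hypothesis:
  Supplier S6: 0.07 × 0.02 × 0.014 = 0.0000196
  Supplier S2: 0.3 × 0.008 × 0.04 = 0.000096
  Supplier S5: 0.42 × 0.16 × 0.04 = 0.002688
  Supplier S4: 0.03 × 0.08 × 0.11 = 0.000264
  Supplier S3: 0.13 × 0.072 × 0.084 = 0.00078624
  Supplier S1: 0.05 × 0.05 × 0.135 = 0.0003375
Total = 0.00419134.
Largest term belongs to Supplier S5, so Supplier S5 is most probable.

Supplier S5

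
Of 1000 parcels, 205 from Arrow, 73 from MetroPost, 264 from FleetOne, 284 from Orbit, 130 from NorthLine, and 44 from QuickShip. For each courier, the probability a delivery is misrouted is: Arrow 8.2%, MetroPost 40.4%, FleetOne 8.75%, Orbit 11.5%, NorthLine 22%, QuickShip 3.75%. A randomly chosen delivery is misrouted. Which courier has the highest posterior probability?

Prior × likelihood for each hypothesis:
  Arrow: 0.205 × 0.082 = 0.01681
  MetroPost: 0.073 × 0.404 = 0.029492
  FleetOne: 0.264 × 0.0875 = 0.0231
  Orbit: 0.284 × 0.115 = 0.03266
  NorthLine: 0.13 × 0.22 = 0.0286
  QuickShip: 0.044 × 0.0375 = 0.00165
Normalizing constant = 0.132312.
Largest term belongs to Orbit, so Orbit is most probable.

Orbit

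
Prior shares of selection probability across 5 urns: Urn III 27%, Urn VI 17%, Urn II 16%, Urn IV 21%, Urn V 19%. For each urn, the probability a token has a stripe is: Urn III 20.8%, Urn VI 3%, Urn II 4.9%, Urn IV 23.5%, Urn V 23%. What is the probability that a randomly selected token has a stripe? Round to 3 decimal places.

0.162

Prior × likelihood for each hypothesis:
  Urn III: 0.27 × 0.208 = 0.05616
  Urn VI: 0.17 × 0.03 = 0.0051
  Urn II: 0.16 × 0.049 = 0.00784
  Urn IV: 0.21 × 0.235 = 0.04935
  Urn V: 0.19 × 0.23 = 0.0437
P(striped) = 0.05616 + 0.0051 + 0.00784 + 0.04935 + 0.0437 = 0.16215 → 0.162.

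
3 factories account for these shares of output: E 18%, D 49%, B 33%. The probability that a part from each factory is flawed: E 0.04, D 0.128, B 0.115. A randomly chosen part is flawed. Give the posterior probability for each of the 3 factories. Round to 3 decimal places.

By Bayes' rule, posterior ∝ prior × likelihood:
  E: 0.18 × 0.04 = 0.0072
  D: 0.49 × 0.128 = 0.06272
  B: 0.33 × 0.115 = 0.03795
Normalizing constant = 0.10787.
P(E | flawed) = 0.0072/0.10787 ≈ 0.067
P(D | flawed) = 0.06272/0.10787 ≈ 0.581
P(B | flawed) = 0.03795/0.10787 ≈ 0.352

E 0.067, D 0.581, B 0.352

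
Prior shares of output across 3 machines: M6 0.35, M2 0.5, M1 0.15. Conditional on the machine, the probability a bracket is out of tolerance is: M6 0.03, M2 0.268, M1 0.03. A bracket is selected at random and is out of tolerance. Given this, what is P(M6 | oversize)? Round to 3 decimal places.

0.070

Unnormalized posteriors (prior × likelihood):
  M6: 0.35 × 0.03 = 0.0105
  M2: 0.5 × 0.268 = 0.134
  M1: 0.15 × 0.03 = 0.0045
Total = 0.149.
P(M6 | evidence) = 0.0105 / 0.149 ≈ 0.070.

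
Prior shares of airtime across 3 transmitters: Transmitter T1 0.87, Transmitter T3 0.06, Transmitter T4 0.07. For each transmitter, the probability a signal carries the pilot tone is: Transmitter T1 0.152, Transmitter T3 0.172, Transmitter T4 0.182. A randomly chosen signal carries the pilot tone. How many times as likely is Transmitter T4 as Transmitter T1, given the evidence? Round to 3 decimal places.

0.096

Prior × likelihood for each hypothesis:
  Transmitter T1: 0.87 × 0.152 = 0.13224
  Transmitter T3: 0.06 × 0.172 = 0.01032
  Transmitter T4: 0.07 × 0.182 = 0.01274
Total = 0.1553.
The ratio is 0.01274 / 0.13224 (the normalizer cancels) = 0.096.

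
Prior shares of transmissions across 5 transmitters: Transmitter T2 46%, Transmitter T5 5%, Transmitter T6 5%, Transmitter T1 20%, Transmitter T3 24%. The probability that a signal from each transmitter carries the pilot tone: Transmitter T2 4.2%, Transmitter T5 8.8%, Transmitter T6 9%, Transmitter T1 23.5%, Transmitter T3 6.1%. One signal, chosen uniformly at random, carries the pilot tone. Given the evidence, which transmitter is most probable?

Transmitter T1

Unnormalized posteriors (prior × likelihood):
  Transmitter T2: 0.46 × 0.042 = 0.01932
  Transmitter T5: 0.05 × 0.088 = 0.0044
  Transmitter T6: 0.05 × 0.09 = 0.0045
  Transmitter T1: 0.2 × 0.235 = 0.047
  Transmitter T3: 0.24 × 0.061 = 0.01464
Sum = 0.08986.
Largest term belongs to Transmitter T1, so Transmitter T1 is most probable.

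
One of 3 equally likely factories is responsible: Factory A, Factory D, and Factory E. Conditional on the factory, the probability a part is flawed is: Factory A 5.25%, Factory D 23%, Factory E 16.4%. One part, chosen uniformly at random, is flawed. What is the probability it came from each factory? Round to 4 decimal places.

With a uniform prior (1/3 each), posterior ∝ likelihood:
  Factory A: 0.0525
  Factory D: 0.23
  Factory E: 0.164
Sum = 0.4465.
P(Factory A | flawed) = 0.0525/0.4465 ≈ 0.1176
P(Factory D | flawed) = 0.23/0.4465 ≈ 0.5151
P(Factory E | flawed) = 0.164/0.4465 ≈ 0.3673
(Check: 0.1176+0.5151+0.3673 = 1.0000.)

Factory A 0.1176, Factory D 0.5151, Factory E 0.3673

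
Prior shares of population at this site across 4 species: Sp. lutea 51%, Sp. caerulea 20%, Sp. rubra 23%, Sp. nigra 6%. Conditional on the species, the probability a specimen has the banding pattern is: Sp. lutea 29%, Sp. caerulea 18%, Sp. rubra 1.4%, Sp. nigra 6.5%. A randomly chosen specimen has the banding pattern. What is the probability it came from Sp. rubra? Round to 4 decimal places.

0.0169

Prior × likelihood for each hypothesis:
  Sp. lutea: 0.51 × 0.29 = 0.1479
  Sp. caerulea: 0.2 × 0.18 = 0.036
  Sp. rubra: 0.23 × 0.014 = 0.00322
  Sp. nigra: 0.06 × 0.065 = 0.0039
Total = 0.19102.
P(Sp. rubra | evidence) = 0.00322 / 0.19102 ≈ 0.0169.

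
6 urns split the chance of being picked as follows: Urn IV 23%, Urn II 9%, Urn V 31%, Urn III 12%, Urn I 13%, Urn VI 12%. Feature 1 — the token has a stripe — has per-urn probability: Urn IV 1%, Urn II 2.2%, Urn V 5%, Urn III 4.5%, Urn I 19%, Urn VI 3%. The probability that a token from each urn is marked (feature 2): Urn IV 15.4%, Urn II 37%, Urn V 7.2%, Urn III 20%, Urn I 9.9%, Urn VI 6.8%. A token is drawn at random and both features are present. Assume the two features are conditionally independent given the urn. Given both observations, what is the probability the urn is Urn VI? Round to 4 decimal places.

Unnormalized posteriors (prior × likelihood):
  Urn IV: 0.23 × 0.01 × 0.154 = 0.0003542
  Urn II: 0.09 × 0.022 × 0.37 = 0.0007326
  Urn V: 0.31 × 0.05 × 0.072 = 0.001116
  Urn III: 0.12 × 0.045 × 0.2 = 0.00108
  Urn I: 0.13 × 0.19 × 0.099 = 0.0024453
  Urn VI: 0.12 × 0.03 × 0.068 = 0.0002448
Sum = 0.0059729.
P(Urn VI | evidence) = 0.0002448 / 0.0059729 ≈ 0.0410.

0.0410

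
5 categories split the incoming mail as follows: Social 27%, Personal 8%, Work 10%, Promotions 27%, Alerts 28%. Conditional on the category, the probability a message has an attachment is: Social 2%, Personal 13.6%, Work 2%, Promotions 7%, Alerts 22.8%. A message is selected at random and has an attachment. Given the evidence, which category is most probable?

Unnormalized posteriors (prior × likelihood):
  Social: 0.27 × 0.02 = 0.0054
  Personal: 0.08 × 0.136 = 0.01088
  Work: 0.1 × 0.02 = 0.002
  Promotions: 0.27 × 0.07 = 0.0189
  Alerts: 0.28 × 0.228 = 0.06384
Total = 0.10102.
Largest term belongs to Alerts, so Alerts is most probable.

Alerts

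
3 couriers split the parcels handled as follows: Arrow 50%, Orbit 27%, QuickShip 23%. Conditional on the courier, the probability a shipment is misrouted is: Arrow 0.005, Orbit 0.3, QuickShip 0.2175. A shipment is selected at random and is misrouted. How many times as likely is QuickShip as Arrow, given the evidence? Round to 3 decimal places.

Unnormalized posteriors (prior × likelihood):
  Arrow: 0.5 × 0.005 = 0.0025
  Orbit: 0.27 × 0.3 = 0.081
  QuickShip: 0.23 × 0.2175 = 0.050025
Normalizing constant = 0.133525.
The ratio is 0.050025 / 0.0025 (the normalizer cancels) = 20.010.

20.010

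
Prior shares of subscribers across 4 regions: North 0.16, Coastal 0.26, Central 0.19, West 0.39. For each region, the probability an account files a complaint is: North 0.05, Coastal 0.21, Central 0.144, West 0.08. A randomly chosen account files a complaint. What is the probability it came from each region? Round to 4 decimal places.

By Bayes' rule, posterior ∝ prior × likelihood:
  North: 0.16 × 0.05 = 0.008
  Coastal: 0.26 × 0.21 = 0.0546
  Central: 0.19 × 0.144 = 0.02736
  West: 0.39 × 0.08 = 0.0312
Total = 0.12116.
P(North | complaint) = 0.008/0.12116 ≈ 0.0660
P(Coastal | complaint) = 0.0546/0.12116 ≈ 0.4506
P(Central | complaint) = 0.02736/0.12116 ≈ 0.2258
P(West | complaint) = 0.0312/0.12116 ≈ 0.2575

North 0.0660, Coastal 0.4506, Central 0.2258, West 0.2575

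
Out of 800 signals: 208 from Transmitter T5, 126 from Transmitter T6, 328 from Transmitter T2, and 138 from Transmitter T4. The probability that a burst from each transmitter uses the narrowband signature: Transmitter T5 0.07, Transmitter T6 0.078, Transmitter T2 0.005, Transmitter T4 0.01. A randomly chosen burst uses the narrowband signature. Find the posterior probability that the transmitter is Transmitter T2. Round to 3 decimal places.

0.060

By Bayes' rule, posterior ∝ prior × likelihood:
  Transmitter T5: 0.26 × 0.07 = 0.0182
  Transmitter T6: 0.1575 × 0.078 = 0.012285
  Transmitter T2: 0.41 × 0.005 = 0.00205
  Transmitter T4: 0.1725 × 0.01 = 0.001725
Sum = 0.03426.
P(Transmitter T2 | evidence) = 0.00205 / 0.03426 ≈ 0.060.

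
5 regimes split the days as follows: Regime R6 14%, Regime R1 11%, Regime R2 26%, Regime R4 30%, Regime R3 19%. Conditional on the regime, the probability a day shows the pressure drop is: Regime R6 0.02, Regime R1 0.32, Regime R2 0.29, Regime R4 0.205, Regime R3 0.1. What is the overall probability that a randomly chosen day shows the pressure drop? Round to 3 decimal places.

Unnormalized posteriors (prior × likelihood):
  Regime R6: 0.14 × 0.02 = 0.0028
  Regime R1: 0.11 × 0.32 = 0.0352
  Regime R2: 0.26 × 0.29 = 0.0754
  Regime R4: 0.3 × 0.205 = 0.0615
  Regime R3: 0.19 × 0.1 = 0.019
P(drop) = 0.0028 + 0.0352 + 0.0754 + 0.0615 + 0.019 = 0.1939 → 0.194.

0.194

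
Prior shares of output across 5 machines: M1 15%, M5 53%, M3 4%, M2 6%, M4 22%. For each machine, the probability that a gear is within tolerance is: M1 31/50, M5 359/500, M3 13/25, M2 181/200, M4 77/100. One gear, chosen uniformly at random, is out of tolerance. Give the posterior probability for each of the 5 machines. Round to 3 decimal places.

M1 0.202, M5 0.530, M3 0.068, M2 0.020, M4 0.179

Taking complements, P(oversize | each) = M1 0.38, M5 0.282, M3 0.48, M2 0.095, M4 0.23.
Prior × likelihood for each hypothesis:
  M1: 0.15 × 0.38 = 0.057
  M5: 0.53 × 0.282 = 0.14946
  M3: 0.04 × 0.48 = 0.0192
  M2: 0.06 × 0.095 = 0.0057
  M4: 0.22 × 0.23 = 0.0506
Total = 0.28196.
P(M1 | oversize) = 0.057/0.28196 ≈ 0.202
P(M5 | oversize) = 0.14946/0.28196 ≈ 0.530
P(M3 | oversize) = 0.0192/0.28196 ≈ 0.068
P(M2 | oversize) = 0.0057/0.28196 ≈ 0.020
P(M4 | oversize) = 0.0506/0.28196 ≈ 0.179
(Check: 0.202+0.530+0.068+0.020+0.179 = 0.999.)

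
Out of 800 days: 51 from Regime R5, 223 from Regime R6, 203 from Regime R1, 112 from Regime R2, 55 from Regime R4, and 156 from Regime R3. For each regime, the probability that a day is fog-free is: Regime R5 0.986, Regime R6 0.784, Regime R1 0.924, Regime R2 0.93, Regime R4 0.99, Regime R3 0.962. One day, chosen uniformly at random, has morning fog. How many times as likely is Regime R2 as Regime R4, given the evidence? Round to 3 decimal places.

Taking complements, P(fog | each) = Regime R5 0.014, Regime R6 0.216, Regime R1 0.076, Regime R2 0.07, Regime R4 0.01, Regime R3 0.038.
By Bayes' rule, posterior ∝ prior × likelihood:
  Regime R5: 0.06375 × 0.014 = 0.0008925
  Regime R6: 0.27875 × 0.216 = 0.06021
  Regime R1: 0.25375 × 0.076 = 0.019285
  Regime R2: 0.14 × 0.07 = 0.0098
  Regime R4: 0.06875 × 0.01 = 0.0006875
  Regime R3: 0.195 × 0.038 = 0.00741
Sum = 0.098285.
The ratio is 0.0098 / 0.0006875 (the normalizer cancels) = 14.255.

14.255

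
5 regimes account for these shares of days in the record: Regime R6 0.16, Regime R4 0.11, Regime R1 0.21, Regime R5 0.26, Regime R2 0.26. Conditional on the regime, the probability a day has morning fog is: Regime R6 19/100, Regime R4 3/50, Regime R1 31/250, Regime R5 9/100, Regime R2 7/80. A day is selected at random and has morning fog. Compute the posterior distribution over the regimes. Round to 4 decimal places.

Regime R6 0.2784, Regime R4 0.0604, Regime R1 0.2385, Regime R5 0.2143, Regime R2 0.2084

Unnormalized posteriors (prior × likelihood):
  Regime R6: 0.16 × 0.19 = 0.0304
  Regime R4: 0.11 × 0.06 = 0.0066
  Regime R1: 0.21 × 0.124 = 0.02604
  Regime R5: 0.26 × 0.09 = 0.0234
  Regime R2: 0.26 × 0.0875 = 0.02275
Sum = 0.10919.
P(Regime R6 | fog) = 0.0304/0.10919 ≈ 0.2784
P(Regime R4 | fog) = 0.0066/0.10919 ≈ 0.0604
P(Regime R1 | fog) = 0.02604/0.10919 ≈ 0.2385
P(Regime R5 | fog) = 0.0234/0.10919 ≈ 0.2143
P(Regime R2 | fog) = 0.02275/0.10919 ≈ 0.2084
(Check: 0.2784+0.0604+0.2385+0.2143+0.2084 = 1.0000.)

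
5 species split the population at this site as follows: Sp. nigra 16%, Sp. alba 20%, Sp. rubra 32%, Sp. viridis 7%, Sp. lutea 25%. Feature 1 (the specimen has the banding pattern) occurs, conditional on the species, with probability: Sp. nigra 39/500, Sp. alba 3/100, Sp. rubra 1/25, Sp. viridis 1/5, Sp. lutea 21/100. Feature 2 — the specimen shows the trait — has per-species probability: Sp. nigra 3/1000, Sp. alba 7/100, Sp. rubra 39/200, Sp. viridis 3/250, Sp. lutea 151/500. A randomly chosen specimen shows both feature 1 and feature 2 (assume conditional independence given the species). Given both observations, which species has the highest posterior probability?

Sp. lutea

Unnormalized posteriors (prior × likelihood):
  Sp. nigra: 0.16 × 0.078 × 0.003 = 0.00003744
  Sp. alba: 0.2 × 0.03 × 0.07 = 0.00042
  Sp. rubra: 0.32 × 0.04 × 0.195 = 0.002496
  Sp. viridis: 0.07 × 0.2 × 0.012 = 0.000168
  Sp. lutea: 0.25 × 0.21 × 0.302 = 0.015855
Sum = 0.01897644.
Largest term belongs to Sp. lutea, so Sp. lutea is most probable.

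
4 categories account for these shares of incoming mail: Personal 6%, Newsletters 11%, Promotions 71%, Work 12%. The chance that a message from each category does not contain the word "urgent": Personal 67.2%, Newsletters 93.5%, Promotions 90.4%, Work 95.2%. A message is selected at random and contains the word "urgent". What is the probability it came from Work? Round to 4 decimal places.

Taking complements, P(urgent-flag | each) = Personal 0.328, Newsletters 0.065, Promotions 0.096, Work 0.048.
Compute prior × likelihood for every hypothesis:
  Personal: 0.06 × 0.328 = 0.01968
  Newsletters: 0.11 × 0.065 = 0.00715
  Promotions: 0.71 × 0.096 = 0.06816
  Work: 0.12 × 0.048 = 0.00576
Normalizing constant = 0.10075.
P(Work | evidence) = 0.00576 / 0.10075 ≈ 0.0572.

0.0572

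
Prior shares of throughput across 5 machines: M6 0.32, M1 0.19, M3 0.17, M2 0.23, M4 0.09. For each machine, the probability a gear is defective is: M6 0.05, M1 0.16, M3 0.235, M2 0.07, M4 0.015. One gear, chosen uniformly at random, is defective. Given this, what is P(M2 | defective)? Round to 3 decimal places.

Compute prior × likelihood for every hypothesis:
  M6: 0.32 × 0.05 = 0.016
  M1: 0.19 × 0.16 = 0.0304
  M3: 0.17 × 0.235 = 0.03995
  M2: 0.23 × 0.07 = 0.0161
  M4: 0.09 × 0.015 = 0.00135
Normalizing constant = 0.1038.
P(M2 | evidence) = 0.0161 / 0.1038 ≈ 0.155.

0.155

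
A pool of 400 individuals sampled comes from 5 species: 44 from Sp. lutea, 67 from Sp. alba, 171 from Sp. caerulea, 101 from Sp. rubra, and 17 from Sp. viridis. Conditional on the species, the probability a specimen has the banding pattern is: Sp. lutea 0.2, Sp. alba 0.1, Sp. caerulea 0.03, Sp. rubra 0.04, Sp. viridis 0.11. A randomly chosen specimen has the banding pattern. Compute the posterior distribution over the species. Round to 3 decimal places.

Sp. lutea 0.332, Sp. alba 0.252, Sp. caerulea 0.193, Sp. rubra 0.152, Sp. viridis 0.070

Compute prior × likelihood for every hypothesis:
  Sp. lutea: 0.11 × 0.2 = 0.022
  Sp. alba: 0.1675 × 0.1 = 0.01675
  Sp. caerulea: 0.4275 × 0.03 = 0.012825
  Sp. rubra: 0.2525 × 0.04 = 0.0101
  Sp. viridis: 0.0425 × 0.11 = 0.004675
Total = 0.06635.
P(Sp. lutea | banded) = 0.022/0.06635 ≈ 0.332
P(Sp. alba | banded) = 0.01675/0.06635 ≈ 0.252
P(Sp. caerulea | banded) = 0.012825/0.06635 ≈ 0.193
P(Sp. rubra | banded) = 0.0101/0.06635 ≈ 0.152
P(Sp. viridis | banded) = 0.004675/0.06635 ≈ 0.070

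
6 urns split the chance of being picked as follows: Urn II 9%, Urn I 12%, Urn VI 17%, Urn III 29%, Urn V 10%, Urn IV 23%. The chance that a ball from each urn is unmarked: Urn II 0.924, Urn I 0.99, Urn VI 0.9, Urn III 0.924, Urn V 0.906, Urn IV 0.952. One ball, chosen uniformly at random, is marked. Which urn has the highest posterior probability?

Taking complements, P(marked | each) = Urn II 0.076, Urn I 0.01, Urn VI 0.1, Urn III 0.076, Urn V 0.094, Urn IV 0.048.
Unnormalized posteriors (prior × likelihood):
  Urn II: 0.09 × 0.076 = 0.00684
  Urn I: 0.12 × 0.01 = 0.0012
  Urn VI: 0.17 × 0.1 = 0.017
  Urn III: 0.29 × 0.076 = 0.02204
  Urn V: 0.1 × 0.094 = 0.0094
  Urn IV: 0.23 × 0.048 = 0.01104
Sum = 0.06752.
Largest term belongs to Urn III, so Urn III is most probable.

Urn III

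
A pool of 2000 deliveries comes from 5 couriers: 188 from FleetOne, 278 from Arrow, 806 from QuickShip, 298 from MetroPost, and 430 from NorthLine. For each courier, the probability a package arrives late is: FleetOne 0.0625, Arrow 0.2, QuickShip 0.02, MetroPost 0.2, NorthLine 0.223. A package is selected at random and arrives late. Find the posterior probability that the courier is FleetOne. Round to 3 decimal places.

By Bayes' rule, posterior ∝ prior × likelihood:
  FleetOne: 0.094 × 0.0625 = 0.005875
  Arrow: 0.139 × 0.2 = 0.0278
  QuickShip: 0.403 × 0.02 = 0.00806
  MetroPost: 0.149 × 0.2 = 0.0298
  NorthLine: 0.215 × 0.223 = 0.047945
Normalizing constant = 0.11948.
P(FleetOne | evidence) = 0.005875 / 0.11948 ≈ 0.049.

0.049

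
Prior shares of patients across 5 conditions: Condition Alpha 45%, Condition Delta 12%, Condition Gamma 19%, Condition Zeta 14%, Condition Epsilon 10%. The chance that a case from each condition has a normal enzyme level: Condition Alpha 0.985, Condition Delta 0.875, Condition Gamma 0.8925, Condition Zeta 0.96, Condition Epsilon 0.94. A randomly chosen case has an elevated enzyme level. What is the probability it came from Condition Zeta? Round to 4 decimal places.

Taking complements, P(elevated | each) = Condition Alpha 0.015, Condition Delta 0.125, Condition Gamma 0.1075, Condition Zeta 0.04, Condition Epsilon 0.06.
Unnormalized posteriors (prior × likelihood):
  Condition Alpha: 0.45 × 0.015 = 0.00675
  Condition Delta: 0.12 × 0.125 = 0.015
  Condition Gamma: 0.19 × 0.1075 = 0.020425
  Condition Zeta: 0.14 × 0.04 = 0.0056
  Condition Epsilon: 0.1 × 0.06 = 0.006
Normalizing constant = 0.053775.
P(Condition Zeta | evidence) = 0.0056 / 0.053775 ≈ 0.1041.

0.1041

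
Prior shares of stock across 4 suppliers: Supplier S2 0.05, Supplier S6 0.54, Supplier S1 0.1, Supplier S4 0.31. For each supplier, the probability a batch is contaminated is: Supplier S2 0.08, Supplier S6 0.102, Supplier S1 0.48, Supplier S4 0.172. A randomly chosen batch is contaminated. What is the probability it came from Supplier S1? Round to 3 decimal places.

0.299

Unnormalized posteriors (prior × likelihood):
  Supplier S2: 0.05 × 0.08 = 0.004
  Supplier S6: 0.54 × 0.102 = 0.05508
  Supplier S1: 0.1 × 0.48 = 0.048
  Supplier S4: 0.31 × 0.172 = 0.05332
Sum = 0.1604.
P(Supplier S1 | evidence) = 0.048 / 0.1604 ≈ 0.299.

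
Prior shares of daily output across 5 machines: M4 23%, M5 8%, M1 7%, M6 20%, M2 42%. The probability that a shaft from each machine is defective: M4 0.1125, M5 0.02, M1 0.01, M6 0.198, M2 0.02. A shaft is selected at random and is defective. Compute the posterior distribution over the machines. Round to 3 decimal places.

M4 0.340, M5 0.021, M1 0.009, M6 0.520, M2 0.110

Compute prior × likelihood for every hypothesis:
  M4: 0.23 × 0.1125 = 0.025875
  M5: 0.08 × 0.02 = 0.0016
  M1: 0.07 × 0.01 = 0.0007
  M6: 0.2 × 0.198 = 0.0396
  M2: 0.42 × 0.02 = 0.0084
Sum = 0.076175.
P(M4 | defective) = 0.025875/0.076175 ≈ 0.340
P(M5 | defective) = 0.0016/0.076175 ≈ 0.021
P(M1 | defective) = 0.0007/0.076175 ≈ 0.009
P(M6 | defective) = 0.0396/0.076175 ≈ 0.520
P(M2 | defective) = 0.0084/0.076175 ≈ 0.110
(Check: 0.340+0.021+0.009+0.520+0.110 = 1.000.)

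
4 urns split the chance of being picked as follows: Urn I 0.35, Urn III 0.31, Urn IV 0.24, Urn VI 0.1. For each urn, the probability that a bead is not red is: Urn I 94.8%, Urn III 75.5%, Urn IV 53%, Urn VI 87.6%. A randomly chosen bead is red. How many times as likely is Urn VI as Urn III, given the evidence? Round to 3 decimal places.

Taking complements, P(red | each) = Urn I 0.052, Urn III 0.245, Urn IV 0.47, Urn VI 0.124.
Unnormalized posteriors (prior × likelihood):
  Urn I: 0.35 × 0.052 = 0.0182
  Urn III: 0.31 × 0.245 = 0.07595
  Urn IV: 0.24 × 0.47 = 0.1128
  Urn VI: 0.1 × 0.124 = 0.0124
Total = 0.21935.
The ratio is 0.0124 / 0.07595 (the normalizer cancels) = 0.163.

0.163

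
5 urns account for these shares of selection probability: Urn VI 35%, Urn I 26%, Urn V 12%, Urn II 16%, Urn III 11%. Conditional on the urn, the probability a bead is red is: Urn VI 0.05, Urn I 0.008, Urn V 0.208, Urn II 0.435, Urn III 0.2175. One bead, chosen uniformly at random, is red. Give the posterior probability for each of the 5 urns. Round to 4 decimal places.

Compute prior × likelihood for every hypothesis:
  Urn VI: 0.35 × 0.05 = 0.0175
  Urn I: 0.26 × 0.008 = 0.00208
  Urn V: 0.12 × 0.208 = 0.02496
  Urn II: 0.16 × 0.435 = 0.0696
  Urn III: 0.11 × 0.2175 = 0.023925
Total = 0.138065.
P(Urn VI | red) = 0.0175/0.138065 ≈ 0.1268
P(Urn I | red) = 0.00208/0.138065 ≈ 0.0151
P(Urn V | red) = 0.02496/0.138065 ≈ 0.1808
P(Urn II | red) = 0.0696/0.138065 ≈ 0.5041
P(Urn III | red) = 0.023925/0.138065 ≈ 0.1733
(Check: 0.1268+0.0151+0.1808+0.5041+0.1733 = 1.0001.)

Urn VI 0.1268, Urn I 0.0151, Urn V 0.1808, Urn II 0.5041, Urn III 0.1733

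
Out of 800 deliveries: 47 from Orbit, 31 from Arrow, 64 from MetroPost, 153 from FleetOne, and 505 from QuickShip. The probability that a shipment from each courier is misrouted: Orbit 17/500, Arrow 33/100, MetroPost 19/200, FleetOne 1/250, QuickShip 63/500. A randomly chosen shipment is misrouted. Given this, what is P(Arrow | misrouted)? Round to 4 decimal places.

0.1245

Prior × likelihood for each hypothesis:
  Orbit: 0.05875 × 0.034 = 0.0019975
  Arrow: 0.03875 × 0.33 = 0.0127875
  MetroPost: 0.08 × 0.095 = 0.0076
  FleetOne: 0.19125 × 0.004 = 0.000765
  QuickShip: 0.63125 × 0.126 = 0.0795375
Normalizing constant = 0.1026875.
P(Arrow | evidence) = 0.0127875 / 0.1026875 ≈ 0.1245.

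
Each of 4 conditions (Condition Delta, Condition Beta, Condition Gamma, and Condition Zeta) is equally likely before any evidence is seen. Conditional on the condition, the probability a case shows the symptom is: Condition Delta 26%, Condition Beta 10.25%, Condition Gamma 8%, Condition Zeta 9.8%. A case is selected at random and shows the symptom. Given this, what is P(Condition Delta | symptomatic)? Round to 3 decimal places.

Since the prior is uniform, the posterior is proportional to the likelihood:
  Condition Delta: 0.26
  Condition Beta: 0.1025
  Condition Gamma: 0.08
  Condition Zeta: 0.098
Sum = 0.5405.
P(Condition Delta | evidence) = 0.26 / 0.5405 ≈ 0.481.

0.481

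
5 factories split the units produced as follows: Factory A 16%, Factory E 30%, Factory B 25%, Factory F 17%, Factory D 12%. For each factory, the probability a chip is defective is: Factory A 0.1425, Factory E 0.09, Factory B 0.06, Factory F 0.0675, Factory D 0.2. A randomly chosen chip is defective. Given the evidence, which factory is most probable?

Compute prior × likelihood for every hypothesis:
  Factory A: 0.16 × 0.1425 = 0.0228
  Factory E: 0.3 × 0.09 = 0.027
  Factory B: 0.25 × 0.06 = 0.015
  Factory F: 0.17 × 0.0675 = 0.011475
  Factory D: 0.12 × 0.2 = 0.024
Normalizing constant = 0.100275.
Largest term belongs to Factory E, so Factory E is most probable.

Factory E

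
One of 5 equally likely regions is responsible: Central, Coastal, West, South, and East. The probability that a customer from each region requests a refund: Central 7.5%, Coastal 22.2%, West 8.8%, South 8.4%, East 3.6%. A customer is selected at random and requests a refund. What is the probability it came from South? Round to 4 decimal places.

With a uniform prior (1/5 each), posterior ∝ likelihood:
  Central: 0.075
  Coastal: 0.222
  West: 0.088
  South: 0.084
  East: 0.036
Sum = 0.505.
P(South | evidence) = 0.084 / 0.505 ≈ 0.1663.

0.1663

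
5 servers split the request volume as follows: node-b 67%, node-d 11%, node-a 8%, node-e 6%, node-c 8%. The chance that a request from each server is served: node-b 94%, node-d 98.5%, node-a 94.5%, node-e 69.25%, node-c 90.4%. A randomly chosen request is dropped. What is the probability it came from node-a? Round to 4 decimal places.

Taking complements, P(dropped | each) = node-b 0.06, node-d 0.015, node-a 0.055, node-e 0.3075, node-c 0.096.
Prior × likelihood for each hypothesis:
  node-b: 0.67 × 0.06 = 0.0402
  node-d: 0.11 × 0.015 = 0.00165
  node-a: 0.08 × 0.055 = 0.0044
  node-e: 0.06 × 0.3075 = 0.01845
  node-c: 0.08 × 0.096 = 0.00768
Sum = 0.07238.
P(node-a | evidence) = 0.0044 / 0.07238 ≈ 0.0608.

0.0608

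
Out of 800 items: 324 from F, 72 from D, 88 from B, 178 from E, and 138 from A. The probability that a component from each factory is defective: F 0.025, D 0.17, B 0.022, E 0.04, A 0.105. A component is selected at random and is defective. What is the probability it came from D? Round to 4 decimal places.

Prior × likelihood for each hypothesis:
  F: 0.405 × 0.025 = 0.010125
  D: 0.09 × 0.17 = 0.0153
  B: 0.11 × 0.022 = 0.00242
  E: 0.2225 × 0.04 = 0.0089
  A: 0.1725 × 0.105 = 0.0181125
Normalizing constant = 0.0548575.
P(D | evidence) = 0.0153 / 0.0548575 ≈ 0.2789.

0.2789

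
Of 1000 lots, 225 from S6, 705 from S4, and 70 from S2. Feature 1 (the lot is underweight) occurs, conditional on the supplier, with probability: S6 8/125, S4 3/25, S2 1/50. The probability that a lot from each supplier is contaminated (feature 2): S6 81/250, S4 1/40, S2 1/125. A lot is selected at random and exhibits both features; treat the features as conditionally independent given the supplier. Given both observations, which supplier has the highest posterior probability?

Unnormalized posteriors (prior × likelihood):
  S6: 0.225 × 0.064 × 0.324 = 0.0046656
  S4: 0.705 × 0.12 × 0.025 = 0.002115
  S2: 0.07 × 0.02 × 0.008 = 0.0000112
Total = 0.0067918.
Largest term belongs to S6, so S6 is most probable.

S6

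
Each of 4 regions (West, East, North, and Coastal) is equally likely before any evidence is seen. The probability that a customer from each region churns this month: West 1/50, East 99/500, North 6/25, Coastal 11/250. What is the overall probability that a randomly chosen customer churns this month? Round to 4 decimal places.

0.1255

With a uniform prior (1/4 each), posterior ∝ likelihood:
  West: 0.02
  East: 0.198
  North: 0.24
  Coastal: 0.044
P(churn) = (1/4) × (0.02 + 0.198 + 0.24 + 0.044) = 0.502/4 ≈ 0.1255.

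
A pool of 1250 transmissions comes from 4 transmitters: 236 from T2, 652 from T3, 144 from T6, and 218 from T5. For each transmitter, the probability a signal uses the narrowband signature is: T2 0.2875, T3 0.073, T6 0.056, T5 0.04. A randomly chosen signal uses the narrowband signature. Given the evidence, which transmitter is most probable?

Prior × likelihood for each hypothesis:
  T2: 0.1888 × 0.2875 = 0.05428
  T3: 0.5216 × 0.073 = 0.0380768
  T6: 0.1152 × 0.056 = 0.0064512
  T5: 0.1744 × 0.04 = 0.006976
Total = 0.105784.
Largest term belongs to T2, so T2 is most probable.

T2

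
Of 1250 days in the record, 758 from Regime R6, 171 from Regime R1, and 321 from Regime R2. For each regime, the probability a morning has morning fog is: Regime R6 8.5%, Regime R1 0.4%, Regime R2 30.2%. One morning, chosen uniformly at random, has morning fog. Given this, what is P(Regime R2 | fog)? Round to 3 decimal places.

0.598

Prior × likelihood for each hypothesis:
  Regime R6: 0.6064 × 0.085 = 0.051544
  Regime R1: 0.1368 × 0.004 = 0.0005472
  Regime R2: 0.2568 × 0.302 = 0.0775536
Total = 0.1296448.
P(Regime R2 | evidence) = 0.0775536 / 0.1296448 ≈ 0.598.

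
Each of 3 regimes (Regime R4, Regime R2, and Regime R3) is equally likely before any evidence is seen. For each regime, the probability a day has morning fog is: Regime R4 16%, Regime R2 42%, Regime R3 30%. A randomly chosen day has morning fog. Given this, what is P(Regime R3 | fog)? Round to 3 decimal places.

With a uniform prior (1/3 each), posterior ∝ likelihood:
  Regime R4: 0.16
  Regime R2: 0.42
  Regime R3: 0.3
Sum = 0.88.
P(Regime R3 | evidence) = 0.3 / 0.88 ≈ 0.341.

0.341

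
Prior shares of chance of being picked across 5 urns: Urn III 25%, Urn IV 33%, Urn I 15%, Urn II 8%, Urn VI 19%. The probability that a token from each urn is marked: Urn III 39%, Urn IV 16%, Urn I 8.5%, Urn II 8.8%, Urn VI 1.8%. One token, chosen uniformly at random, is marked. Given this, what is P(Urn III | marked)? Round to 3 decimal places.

0.562

By Bayes' rule, posterior ∝ prior × likelihood:
  Urn III: 0.25 × 0.39 = 0.0975
  Urn IV: 0.33 × 0.16 = 0.0528
  Urn I: 0.15 × 0.085 = 0.01275
  Urn II: 0.08 × 0.088 = 0.00704
  Urn VI: 0.19 × 0.018 = 0.00342
Sum = 0.17351.
P(Urn III | evidence) = 0.0975 / 0.17351 ≈ 0.562.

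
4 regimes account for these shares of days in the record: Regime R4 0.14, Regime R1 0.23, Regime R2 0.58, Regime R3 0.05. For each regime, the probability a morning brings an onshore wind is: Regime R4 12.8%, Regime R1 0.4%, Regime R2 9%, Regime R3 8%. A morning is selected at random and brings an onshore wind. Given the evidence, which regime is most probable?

Regime R2

Unnormalized posteriors (prior × likelihood):
  Regime R4: 0.14 × 0.128 = 0.01792
  Regime R1: 0.23 × 0.004 = 0.00092
  Regime R2: 0.58 × 0.09 = 0.0522
  Regime R3: 0.05 × 0.08 = 0.004
Sum = 0.07504.
Largest term belongs to Regime R2, so Regime R2 is most probable.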